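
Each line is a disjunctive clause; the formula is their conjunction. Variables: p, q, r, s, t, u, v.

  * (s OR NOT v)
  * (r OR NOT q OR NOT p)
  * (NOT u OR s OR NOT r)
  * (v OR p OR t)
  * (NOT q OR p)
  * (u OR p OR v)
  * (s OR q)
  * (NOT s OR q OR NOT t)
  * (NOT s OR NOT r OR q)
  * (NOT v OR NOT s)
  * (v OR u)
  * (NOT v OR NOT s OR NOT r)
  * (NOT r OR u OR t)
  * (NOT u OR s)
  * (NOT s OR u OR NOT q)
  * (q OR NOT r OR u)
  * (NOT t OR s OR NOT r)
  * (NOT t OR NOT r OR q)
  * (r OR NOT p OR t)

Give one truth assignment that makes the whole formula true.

p=1  q=1  r=1  s=1  t=1  u=1  v=0

Try p = True.
The remaining clauses are satisfied by q = True, r = True, s = True, t = True, u = True, v = False.
Every clause has at least one true literal under this assignment.
Check each clause:
  1. (s OR NOT v) — NOT v is true.
  2. (NOT q OR r OR NOT p) — r is true.
  3. (s OR NOT r OR NOT u) — s is true.
  4. (t OR v OR p) — p is true.
  5. (p OR NOT q) — p is true.
  6. (p OR u OR v) — p is true.
  7. (s OR q) — q is true.
  8. (NOT t OR q OR NOT s) — q is true.
  9. (NOT s OR NOT r OR q) — q is true.
  10. (NOT v OR NOT s) — NOT v is true.
  11. (u OR v) — u is true.
  12. (NOT v OR NOT r OR NOT s) — NOT v is true.
  13. (t OR NOT r OR u) — t is true.
  14. (NOT u OR s) — s is true.
  15. (u OR NOT s OR NOT q) — u is true.
  16. (q OR NOT r OR u) — q is true.
  17. (s OR NOT t OR NOT r) — s is true.
  18. (q OR NOT t OR NOT r) — q is true.
  19. (r OR NOT p OR t) — r is true.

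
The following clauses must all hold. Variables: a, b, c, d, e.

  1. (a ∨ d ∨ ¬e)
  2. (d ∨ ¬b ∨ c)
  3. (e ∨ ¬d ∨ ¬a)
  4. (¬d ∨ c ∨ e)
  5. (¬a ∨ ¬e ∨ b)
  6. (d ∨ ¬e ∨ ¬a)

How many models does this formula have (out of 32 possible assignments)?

14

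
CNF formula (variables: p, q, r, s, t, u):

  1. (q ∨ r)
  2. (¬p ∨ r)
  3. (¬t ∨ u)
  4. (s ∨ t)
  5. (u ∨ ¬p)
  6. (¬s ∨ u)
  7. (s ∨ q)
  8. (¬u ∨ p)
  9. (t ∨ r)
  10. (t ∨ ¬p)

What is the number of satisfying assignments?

The models are:
  p=T q=F r=T s=T t=T u=T
  p=T q=T r=T s=F t=T u=T
  p=T q=T r=T s=T t=T u=T
Count: 3.

3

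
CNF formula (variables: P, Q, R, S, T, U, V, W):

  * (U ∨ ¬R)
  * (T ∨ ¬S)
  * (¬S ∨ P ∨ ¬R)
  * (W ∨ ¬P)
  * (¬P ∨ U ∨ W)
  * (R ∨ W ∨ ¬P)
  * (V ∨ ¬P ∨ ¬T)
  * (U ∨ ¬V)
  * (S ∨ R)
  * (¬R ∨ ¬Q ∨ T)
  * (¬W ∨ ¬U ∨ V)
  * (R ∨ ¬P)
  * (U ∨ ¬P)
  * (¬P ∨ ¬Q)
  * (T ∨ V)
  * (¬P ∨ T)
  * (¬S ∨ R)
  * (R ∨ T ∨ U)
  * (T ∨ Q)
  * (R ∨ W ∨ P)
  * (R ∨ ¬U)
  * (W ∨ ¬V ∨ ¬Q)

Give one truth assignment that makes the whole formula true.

P=F  Q=T  R=T  S=F  T=T  U=T  V=T  W=T

Set P = False and propagate.
Set Q = True and propagate.
Set R = True and propagate.
  then U is forced to True.
  then S is forced to False.
  then T is forced to True.
For the remaining variables, V = True, W = True works.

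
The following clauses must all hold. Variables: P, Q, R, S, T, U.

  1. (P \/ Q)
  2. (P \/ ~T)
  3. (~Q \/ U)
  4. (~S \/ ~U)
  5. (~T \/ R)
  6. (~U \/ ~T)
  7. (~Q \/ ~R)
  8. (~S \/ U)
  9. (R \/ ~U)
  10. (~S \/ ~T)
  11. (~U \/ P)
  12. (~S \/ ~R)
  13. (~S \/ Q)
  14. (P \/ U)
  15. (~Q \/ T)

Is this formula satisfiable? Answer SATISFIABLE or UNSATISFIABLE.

Pure literal: P appears only positively; assign P = True.
S occurs only negated in the remaining clauses — set S = False.
Set Q = False and propagate.
Branch on R: take R = False.
  then T is forced to False.
  then U is forced to False.
So P=1, Q=0, R=0, S=0, T=0, U=0 is a satisfying assignment.

SATISFIABLE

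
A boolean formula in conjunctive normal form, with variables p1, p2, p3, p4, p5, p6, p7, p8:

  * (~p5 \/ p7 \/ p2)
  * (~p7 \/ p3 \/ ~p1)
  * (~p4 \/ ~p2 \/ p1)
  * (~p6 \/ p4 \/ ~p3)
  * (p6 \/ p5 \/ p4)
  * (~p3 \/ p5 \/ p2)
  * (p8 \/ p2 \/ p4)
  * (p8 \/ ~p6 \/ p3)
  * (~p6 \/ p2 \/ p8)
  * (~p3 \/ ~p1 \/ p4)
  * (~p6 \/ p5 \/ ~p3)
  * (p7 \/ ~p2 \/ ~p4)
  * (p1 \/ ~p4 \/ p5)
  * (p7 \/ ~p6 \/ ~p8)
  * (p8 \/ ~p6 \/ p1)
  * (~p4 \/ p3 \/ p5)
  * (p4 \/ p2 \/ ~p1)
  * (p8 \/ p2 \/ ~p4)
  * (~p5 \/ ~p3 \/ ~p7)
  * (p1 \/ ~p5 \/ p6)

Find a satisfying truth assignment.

p1=False, p2=False, p3=False, p4=False, p5=False, p6=True, p7=True, p8=True

Try p1 = False.
Try p2 = False.
Branch on p3: take p3 = False.
The remaining clauses are satisfied by p4 = False, p5 = False, p6 = True, p7 = True, p8 = True.
Check each clause:
  1. (p2 \/ p7 \/ ~p5) — ~p5 is true.
  2. (~p7 \/ ~p1 \/ p3) — ~p1 is true.
  3. (~p2 \/ p1 \/ ~p4) — ~p4 is true.
  4. (~p3 \/ p4 \/ ~p6) — ~p3 is true.
  5. (p5 \/ p6 \/ p4) — p6 is true.
  6. (p5 \/ p2 \/ ~p3) — ~p3 is true.
  7. (p8 \/ p2 \/ p4) — p8 is true.
  8. (p3 \/ ~p6 \/ p8) — p8 is true.
  9. (~p6 \/ p8 \/ p2) — p8 is true.
  10. (p4 \/ ~p3 \/ ~p1) — ~p3 is true.
  11. (~p3 \/ p5 \/ ~p6) — ~p3 is true.
  12. (~p4 \/ ~p2 \/ p7) — ~p4 is true.
  13. (p5 \/ p1 \/ ~p4) — ~p4 is true.
  14. (~p6 \/ ~p8 \/ p7) — p7 is true.
  15. (p8 \/ p1 \/ ~p6) — p8 is true.
  16. (p3 \/ ~p4 \/ p5) — ~p4 is true.
  17. (p4 \/ p2 \/ ~p1) — ~p1 is true.
  18. (p8 \/ p2 \/ ~p4) — p8 is true.
  19. (~p3 \/ ~p5 \/ ~p7) — ~p5 is true.
  20. (~p5 \/ p6 \/ p1) — ~p5 is true.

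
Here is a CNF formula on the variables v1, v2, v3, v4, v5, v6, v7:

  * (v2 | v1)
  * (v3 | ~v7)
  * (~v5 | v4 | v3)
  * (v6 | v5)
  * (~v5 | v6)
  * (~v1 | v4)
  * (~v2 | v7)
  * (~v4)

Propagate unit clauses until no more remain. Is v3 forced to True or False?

Unit clause (~v4) sets v4 = False.
In (~v1 | v4), v4 is now false; ~v1 must hold, so v1 = False.
(v1 | v2): since v1 = False, the clause reduces to (v2). v2 = True.
In (v7 | ~v2), ~v2 is now false; v7 must hold, so v7 = True.
From (v3 | ~v7) and v7 = True: v3 = True.

True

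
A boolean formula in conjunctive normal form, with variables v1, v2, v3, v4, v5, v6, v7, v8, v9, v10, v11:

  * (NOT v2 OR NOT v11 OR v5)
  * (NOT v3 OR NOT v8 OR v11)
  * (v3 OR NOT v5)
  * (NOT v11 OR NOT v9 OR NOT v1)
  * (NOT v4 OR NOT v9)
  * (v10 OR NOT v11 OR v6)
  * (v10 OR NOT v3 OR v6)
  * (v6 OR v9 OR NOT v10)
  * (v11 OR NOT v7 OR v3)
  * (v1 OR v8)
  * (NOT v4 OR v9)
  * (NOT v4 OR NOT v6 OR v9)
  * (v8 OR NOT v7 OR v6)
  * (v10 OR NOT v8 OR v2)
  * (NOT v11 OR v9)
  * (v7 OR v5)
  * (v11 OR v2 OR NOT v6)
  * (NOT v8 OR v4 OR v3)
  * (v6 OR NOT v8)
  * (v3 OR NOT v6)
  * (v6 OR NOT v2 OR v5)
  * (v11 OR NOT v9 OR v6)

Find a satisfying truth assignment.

Branch on v1: take v1 = True.
Branch on v2: take v2 = True.
Branch on v3: take v3 = True.
For the remaining variables, v4 = False, v5 = True, v6 = True, v7 = True, v8 = False, v9 = True, v10 = True, v11 = False works.

v1 = True, v2 = True, v3 = True, v4 = False, v5 = True, v6 = True, v7 = True, v8 = False, v9 = True, v10 = True, v11 = False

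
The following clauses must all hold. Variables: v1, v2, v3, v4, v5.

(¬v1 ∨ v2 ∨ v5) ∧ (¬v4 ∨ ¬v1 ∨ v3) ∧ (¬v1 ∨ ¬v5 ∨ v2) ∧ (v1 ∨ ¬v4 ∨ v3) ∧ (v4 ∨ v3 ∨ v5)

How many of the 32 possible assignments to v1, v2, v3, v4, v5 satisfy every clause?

Case analysis on v1 and v3:
  v1=T, v3=T: remaining (v2,v4,v5) ∈ {(T,F,F); (T,F,T); (T,T,F); (T,T,T)} — 4.
  v1=T, v3=F: remaining (v2,v4,v5) ∈ {(T,F,T)} — 1.
  v1=F, v3=T: v2, v4, v5 free → 2^3 = 8.
  v1=F, v3=F: remaining (v2,v4,v5) ∈ {(F,F,T); (T,F,T)} — 2.
Total: 4 + 1 + 8 + 2 = 15.

15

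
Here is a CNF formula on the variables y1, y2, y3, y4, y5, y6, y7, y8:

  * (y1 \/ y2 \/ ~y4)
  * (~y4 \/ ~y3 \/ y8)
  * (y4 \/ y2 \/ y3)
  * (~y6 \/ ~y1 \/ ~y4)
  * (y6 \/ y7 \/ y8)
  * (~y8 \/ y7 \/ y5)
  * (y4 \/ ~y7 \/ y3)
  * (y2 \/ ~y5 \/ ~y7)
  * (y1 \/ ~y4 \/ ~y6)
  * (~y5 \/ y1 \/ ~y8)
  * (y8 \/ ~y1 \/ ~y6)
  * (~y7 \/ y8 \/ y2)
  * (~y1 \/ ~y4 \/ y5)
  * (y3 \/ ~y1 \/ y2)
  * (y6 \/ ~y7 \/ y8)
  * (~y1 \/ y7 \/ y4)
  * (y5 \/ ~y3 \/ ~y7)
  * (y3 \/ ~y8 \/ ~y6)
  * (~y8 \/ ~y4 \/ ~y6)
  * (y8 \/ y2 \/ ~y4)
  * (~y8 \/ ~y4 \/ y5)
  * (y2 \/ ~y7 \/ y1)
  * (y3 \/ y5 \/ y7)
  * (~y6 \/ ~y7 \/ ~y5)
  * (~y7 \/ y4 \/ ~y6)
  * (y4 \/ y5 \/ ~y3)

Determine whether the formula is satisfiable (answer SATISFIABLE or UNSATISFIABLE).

Pure literal: y2 appears only positively; assign y2 = True.
Try y1 = True.
Branch on y3: take y3 = True.
Set y4 = False and propagate.
  then y7 is forced to True.
  then y5 is forced to True.
  then y6 is forced to False.
  then y8 is forced to True.
Every clause has at least one true literal under this assignment.
So y1=1  y2=1  y3=1  y4=0  y5=1  y6=0  y7=1  y8=1 is a satisfying assignment.

SATISFIABLE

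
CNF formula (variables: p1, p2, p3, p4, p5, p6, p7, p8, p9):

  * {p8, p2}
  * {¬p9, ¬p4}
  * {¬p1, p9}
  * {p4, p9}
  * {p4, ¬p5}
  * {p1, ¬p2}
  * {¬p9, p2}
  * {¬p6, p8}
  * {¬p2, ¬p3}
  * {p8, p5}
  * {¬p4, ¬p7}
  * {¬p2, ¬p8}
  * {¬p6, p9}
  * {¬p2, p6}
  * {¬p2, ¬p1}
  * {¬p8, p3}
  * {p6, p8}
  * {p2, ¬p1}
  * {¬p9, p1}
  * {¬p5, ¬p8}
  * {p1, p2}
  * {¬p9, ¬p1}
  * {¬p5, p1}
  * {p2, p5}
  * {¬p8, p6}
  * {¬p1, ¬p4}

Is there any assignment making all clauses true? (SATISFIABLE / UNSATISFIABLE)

UNSATISFIABLE

p2 = True:
  propagation gives p1=True; an empty clause results — contradiction.
p2 = False:
  propagation gives p8=True, p9=False, p1=False; an empty clause results — contradiction.
Every branch closes, so no satisfying assignment exists.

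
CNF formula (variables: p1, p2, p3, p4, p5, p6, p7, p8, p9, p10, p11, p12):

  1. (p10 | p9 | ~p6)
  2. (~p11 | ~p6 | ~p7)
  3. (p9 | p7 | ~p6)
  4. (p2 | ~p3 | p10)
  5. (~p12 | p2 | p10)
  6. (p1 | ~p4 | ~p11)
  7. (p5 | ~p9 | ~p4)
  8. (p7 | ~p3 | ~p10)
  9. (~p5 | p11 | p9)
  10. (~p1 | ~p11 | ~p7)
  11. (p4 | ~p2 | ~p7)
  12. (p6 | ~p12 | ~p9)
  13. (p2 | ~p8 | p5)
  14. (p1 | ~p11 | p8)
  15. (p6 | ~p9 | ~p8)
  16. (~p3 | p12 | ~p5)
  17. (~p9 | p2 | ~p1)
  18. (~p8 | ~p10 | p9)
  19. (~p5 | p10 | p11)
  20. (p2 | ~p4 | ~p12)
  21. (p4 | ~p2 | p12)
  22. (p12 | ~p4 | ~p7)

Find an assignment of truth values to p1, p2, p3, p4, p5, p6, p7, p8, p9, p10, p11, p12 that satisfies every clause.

p1 = True, p2 = True, p3 = False, p4 = True, p5 = True, p6 = False, p7 = False, p8 = False, p9 = True, p10 = True, p11 = False, p12 = False

Pure literal: p3 appears only negated; assign p3 = False.
Try p1 = True.
Branch on p2: take p2 = True.
Set p4 = True and propagate.
The remaining clauses are satisfied by p5 = True, p6 = False, p7 = False, p8 = False, p9 = True, p10 = True, p11 = False, p12 = False.
Check each clause:
  1. (~p6 | p10 | p9) — p9 is true.
  2. (~p6 | ~p7 | ~p11) — ~p7 is true.
  3. (~p6 | p7 | p9) — p9 is true.
  4. (p2 | p10 | ~p3) — p10 is true.
  5. (p2 | ~p12 | p10) — p2 is true.
  6. (~p11 | ~p4 | p1) — p1 is true.
  7. (~p4 | ~p9 | p5) — p5 is true.
  8. (p7 | ~p3 | ~p10) — ~p3 is true.
  9. (p9 | p11 | ~p5) — p9 is true.
  10. (~p1 | ~p7 | ~p11) — ~p7 is true.
  11. (~p7 | p4 | ~p2) — ~p7 is true.
  12. (~p12 | p6 | ~p9) — ~p12 is true.
  13. (~p8 | p2 | p5) — ~p8 is true.
  14. (p1 | p8 | ~p11) — p1 is true.
  15. (~p9 | ~p8 | p6) — ~p8 is true.
  16. (p12 | ~p5 | ~p3) — ~p3 is true.
  17. (~p1 | p2 | ~p9) — p2 is true.
  18. (~p8 | p9 | ~p10) — ~p8 is true.
  19. (p11 | ~p5 | p10) — p10 is true.
  20. (~p12 | ~p4 | p2) — p2 is true.
  21. (p4 | ~p2 | p12) — p4 is true.
  22. (p12 | ~p7 | ~p4) — ~p7 is true.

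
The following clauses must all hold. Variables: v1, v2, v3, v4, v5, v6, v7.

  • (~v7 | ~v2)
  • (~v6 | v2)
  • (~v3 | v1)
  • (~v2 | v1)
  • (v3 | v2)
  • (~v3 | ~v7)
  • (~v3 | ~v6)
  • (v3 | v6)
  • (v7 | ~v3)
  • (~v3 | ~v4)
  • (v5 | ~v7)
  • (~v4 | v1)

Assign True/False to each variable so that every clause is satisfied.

Pure literal: v1 appears only positively; assign v1 = True.
v4 occurs only negated in the remaining clauses — set v4 = False.
Branch on v2: take v2 = True.
  then v7 is forced to False.
  then v3 is forced to False.
  then v6 is forced to True.
v5 is now unconstrained; take v5 = False.
Every clause has at least one true literal under this assignment.

v1 = True  v2 = True  v3 = False  v4 = False  v5 = False  v6 = True  v7 = False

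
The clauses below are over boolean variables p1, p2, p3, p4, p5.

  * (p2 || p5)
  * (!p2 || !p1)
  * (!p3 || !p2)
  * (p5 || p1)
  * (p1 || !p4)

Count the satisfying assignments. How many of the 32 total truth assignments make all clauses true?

7

Split on p1, then p2.
  p1=1, p2=1: a clause becomes empty — 0.
  p1=1, p2=0: remaining (p3,p4,p5) ∈ {(0,0,1); (0,1,1); (1,0,1); (1,1,1)} — 4.
  p1=0, p2=1: remaining (p3,p4,p5) ∈ {(0,0,1)} — 1.
  p1=0, p2=0: remaining (p3,p4,p5) ∈ {(0,0,1); (1,0,1)} — 2.
Total: 0 + 4 + 1 + 2 = 7.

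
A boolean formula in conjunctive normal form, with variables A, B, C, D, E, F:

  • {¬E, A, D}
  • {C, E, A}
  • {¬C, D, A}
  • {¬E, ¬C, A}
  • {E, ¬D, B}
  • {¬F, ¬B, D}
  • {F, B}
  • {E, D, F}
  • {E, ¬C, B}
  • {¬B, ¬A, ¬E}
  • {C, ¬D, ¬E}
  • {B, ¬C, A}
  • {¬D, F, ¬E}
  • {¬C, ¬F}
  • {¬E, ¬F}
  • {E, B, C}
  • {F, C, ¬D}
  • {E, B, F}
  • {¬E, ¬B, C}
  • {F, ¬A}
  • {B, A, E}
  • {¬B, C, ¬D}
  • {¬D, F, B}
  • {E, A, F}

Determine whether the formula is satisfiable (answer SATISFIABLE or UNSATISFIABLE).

E = True:
  propagation gives F=False, B=True, A=False, D=True; an empty clause results — contradiction.
E = False:
  B = True:
    F = True:
      propagation gives D=True, C=False; contradiction.
    F = False:
      propagation gives D=True, C=True, A=False; contradiction.
  B = False:
    propagation gives D=False, F=True, C=False; an empty clause results — contradiction.
Every branch closes, so no satisfying assignment exists.

UNSATISFIABLE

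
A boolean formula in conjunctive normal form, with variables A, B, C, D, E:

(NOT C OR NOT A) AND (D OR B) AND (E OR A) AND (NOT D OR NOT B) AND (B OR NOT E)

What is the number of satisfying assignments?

Satisfying assignments:
  A=F B=T C=F D=F E=T
  A=F B=T C=T D=F E=T
  A=T B=F C=F D=T E=F
  A=T B=T C=F D=F E=F
  A=T B=T C=F D=F E=T
Count: 5.

5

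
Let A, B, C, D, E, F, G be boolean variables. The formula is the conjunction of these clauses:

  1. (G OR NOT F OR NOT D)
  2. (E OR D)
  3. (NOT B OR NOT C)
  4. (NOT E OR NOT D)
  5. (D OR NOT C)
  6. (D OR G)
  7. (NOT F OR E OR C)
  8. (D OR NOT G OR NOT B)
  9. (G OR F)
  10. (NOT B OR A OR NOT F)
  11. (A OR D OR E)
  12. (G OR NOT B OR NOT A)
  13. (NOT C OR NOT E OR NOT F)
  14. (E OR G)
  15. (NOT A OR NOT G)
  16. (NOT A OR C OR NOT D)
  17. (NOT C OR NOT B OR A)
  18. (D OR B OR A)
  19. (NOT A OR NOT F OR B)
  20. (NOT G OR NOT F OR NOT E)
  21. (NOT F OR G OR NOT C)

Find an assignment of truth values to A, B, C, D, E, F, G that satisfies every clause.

A=F, B=T, C=F, D=T, E=F, F=F, G=T

Branch on A: take A = False.
Branch on B: take B = True.
  then C is forced to False.
  then F is forced to False.
  then G is forced to True.
  then D is forced to True.
  then E is forced to False.
Check each clause:
  1. (G OR NOT D OR NOT F) — NOT F is true.
  2. (E OR D) — D is true.
  3. (NOT C OR NOT B) — NOT C is true.
  4. (NOT E OR NOT D) — NOT E is true.
  5. (NOT C OR D) — D is true.
  6. (G OR D) — D is true.
  7. (E OR C OR NOT F) — NOT F is true.
  8. (NOT B OR NOT G OR D) — D is true.
  9. (F OR G) — G is true.
  10. (NOT B OR A OR NOT F) — NOT F is true.
  11. (E OR D OR A) — D is true.
  12. (NOT A OR G OR NOT B) — G is true.
  13. (NOT C OR NOT F OR NOT E) — NOT F is true.
  14. (G OR E) — G is true.
  15. (NOT G OR NOT A) — NOT A is true.
  16. (NOT A OR NOT D OR C) — NOT A is true.
  17. (NOT B OR NOT C OR A) — NOT C is true.
  18. (A OR D OR B) — B is true.
  19. (NOT A OR B OR NOT F) — B is true.
  20. (NOT E OR NOT F OR NOT G) — NOT F is true.
  21. (NOT C OR NOT F OR G) — NOT F is true.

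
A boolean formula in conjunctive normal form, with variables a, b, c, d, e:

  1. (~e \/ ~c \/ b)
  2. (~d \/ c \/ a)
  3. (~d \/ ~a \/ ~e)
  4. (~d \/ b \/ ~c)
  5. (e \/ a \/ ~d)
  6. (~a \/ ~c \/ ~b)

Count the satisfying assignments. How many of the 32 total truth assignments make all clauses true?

Case analysis on a and c:
  a=1, c=1: remaining (b,d,e) ∈ {(0,0,0)} — 1.
  a=1, c=0: b free; 3 ways for (d,e) × 2^1 = 6.
  a=0, c=1: remaining (b,d,e) ∈ {(0,0,0); (1,0,0); (1,0,1); (1,1,1)} — 4.
  a=0, c=0: remaining (b,d,e) ∈ {(0,0,0); (0,0,1); (1,0,0); (1,0,1)} — 4.
Total: 1 + 6 + 4 + 4 = 15.

15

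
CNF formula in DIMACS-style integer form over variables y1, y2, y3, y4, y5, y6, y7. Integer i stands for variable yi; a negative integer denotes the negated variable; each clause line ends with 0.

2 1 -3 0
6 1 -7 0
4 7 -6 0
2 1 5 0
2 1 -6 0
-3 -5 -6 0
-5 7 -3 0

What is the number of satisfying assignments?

Split on y1, then y6.
  y1=1, y6=1: y2 free; 9 ways for (y3,y4,y5,y7) × 2^1 = 18.
  y1=1, y6=0: y2, y4 free; 7 ways for (y3,y5,y7) × 2^2 = 28.
  y1=0, y6=1: 9 of the 32 assignments to (y2,y3,y4,y5,y7) work.
  y1=0, y6=0: y4 free; 4 ways for (y2,y3,y5,y7) × 2^1 = 8.
Total: 18 + 28 + 9 + 8 = 63.

63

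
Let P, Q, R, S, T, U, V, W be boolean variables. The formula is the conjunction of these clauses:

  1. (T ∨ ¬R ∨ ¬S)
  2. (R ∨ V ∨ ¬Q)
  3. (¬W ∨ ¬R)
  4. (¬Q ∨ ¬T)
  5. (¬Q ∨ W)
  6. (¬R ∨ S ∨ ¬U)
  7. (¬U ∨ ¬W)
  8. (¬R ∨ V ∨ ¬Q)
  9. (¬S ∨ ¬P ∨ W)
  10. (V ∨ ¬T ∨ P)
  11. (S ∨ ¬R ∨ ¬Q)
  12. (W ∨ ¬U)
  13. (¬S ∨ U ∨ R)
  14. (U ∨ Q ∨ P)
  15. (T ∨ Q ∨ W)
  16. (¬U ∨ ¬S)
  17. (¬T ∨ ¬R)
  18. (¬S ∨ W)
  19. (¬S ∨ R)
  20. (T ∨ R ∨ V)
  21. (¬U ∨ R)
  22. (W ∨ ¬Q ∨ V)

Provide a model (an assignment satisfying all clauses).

Pure literal: V appears only positively; assign V = True.
Try P = True.
The remaining clauses are satisfied by Q = True, R = False, S = False, T = False, U = False, W = True.
Every clause has at least one true literal under this assignment.

P=T, Q=T, R=F, S=F, T=F, U=F, V=T, W=T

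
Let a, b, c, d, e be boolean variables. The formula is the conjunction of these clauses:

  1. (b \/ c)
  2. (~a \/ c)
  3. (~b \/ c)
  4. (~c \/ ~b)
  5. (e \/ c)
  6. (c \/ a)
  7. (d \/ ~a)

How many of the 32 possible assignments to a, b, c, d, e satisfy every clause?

6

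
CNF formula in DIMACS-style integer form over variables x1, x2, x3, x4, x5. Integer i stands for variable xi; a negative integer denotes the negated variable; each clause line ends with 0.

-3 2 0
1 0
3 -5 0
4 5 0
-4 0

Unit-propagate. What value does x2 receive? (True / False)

(x1) is a unit clause: x1 = True.
(!x4) stands alone — x4 = False.
(x4 || x5) with x4 = False leaves only x5, so x5 = True.
In (x3 || !x5), !x5 is now false; x3 must hold, so x3 = True.
From (!x3 || x2) and x3 = True: x2 = True.

True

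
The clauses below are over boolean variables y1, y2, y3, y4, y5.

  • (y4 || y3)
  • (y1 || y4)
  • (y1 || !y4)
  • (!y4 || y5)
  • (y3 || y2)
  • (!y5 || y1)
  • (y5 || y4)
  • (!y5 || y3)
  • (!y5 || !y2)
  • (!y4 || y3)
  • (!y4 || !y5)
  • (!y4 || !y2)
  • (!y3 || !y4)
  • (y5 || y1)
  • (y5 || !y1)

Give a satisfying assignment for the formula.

y1 = T, y2 = F, y3 = T, y4 = F, y5 = T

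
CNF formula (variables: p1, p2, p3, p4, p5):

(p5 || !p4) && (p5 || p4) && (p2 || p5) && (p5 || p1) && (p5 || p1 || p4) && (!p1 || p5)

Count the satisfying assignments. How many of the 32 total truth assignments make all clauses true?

16

Split on p5, then p1.
  p5=T, p1=T: p2, p3, p4 free → 2^3 = 8.
  p5=T, p1=F: p2, p3, p4 free → 2^3 = 8.
  p5=F, p1=T: a clause becomes empty — 0.
  p5=F, p1=F: a clause becomes empty — 0.
Total: 8 + 8 + 0 + 0 = 16.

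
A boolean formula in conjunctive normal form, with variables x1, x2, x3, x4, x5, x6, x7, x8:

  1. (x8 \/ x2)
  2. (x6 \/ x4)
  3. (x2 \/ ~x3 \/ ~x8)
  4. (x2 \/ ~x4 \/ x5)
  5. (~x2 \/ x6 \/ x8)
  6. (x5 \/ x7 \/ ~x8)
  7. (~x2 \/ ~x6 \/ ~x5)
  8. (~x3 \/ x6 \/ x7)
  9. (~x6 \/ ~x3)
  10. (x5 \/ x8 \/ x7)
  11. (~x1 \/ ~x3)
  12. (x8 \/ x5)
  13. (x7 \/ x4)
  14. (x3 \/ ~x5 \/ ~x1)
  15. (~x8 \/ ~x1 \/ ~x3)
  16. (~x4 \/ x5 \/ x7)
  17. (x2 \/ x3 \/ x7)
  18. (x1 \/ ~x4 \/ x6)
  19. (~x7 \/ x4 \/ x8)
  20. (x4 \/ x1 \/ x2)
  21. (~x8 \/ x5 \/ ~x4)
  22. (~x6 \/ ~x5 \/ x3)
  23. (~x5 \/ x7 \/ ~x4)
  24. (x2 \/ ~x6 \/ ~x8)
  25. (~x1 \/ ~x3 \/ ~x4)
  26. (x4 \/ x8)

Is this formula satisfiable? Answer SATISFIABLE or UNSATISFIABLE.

SATISFIABLE

Branch on x1: take x1 = False.
The remaining clauses are satisfied by x2 = True, x3 = False, x4 = False, x5 = False, x6 = True, x7 = True, x8 = True.
So x1 = F, x2 = T, x3 = F, x4 = F, x5 = F, x6 = T, x7 = T, x8 = T is a satisfying assignment.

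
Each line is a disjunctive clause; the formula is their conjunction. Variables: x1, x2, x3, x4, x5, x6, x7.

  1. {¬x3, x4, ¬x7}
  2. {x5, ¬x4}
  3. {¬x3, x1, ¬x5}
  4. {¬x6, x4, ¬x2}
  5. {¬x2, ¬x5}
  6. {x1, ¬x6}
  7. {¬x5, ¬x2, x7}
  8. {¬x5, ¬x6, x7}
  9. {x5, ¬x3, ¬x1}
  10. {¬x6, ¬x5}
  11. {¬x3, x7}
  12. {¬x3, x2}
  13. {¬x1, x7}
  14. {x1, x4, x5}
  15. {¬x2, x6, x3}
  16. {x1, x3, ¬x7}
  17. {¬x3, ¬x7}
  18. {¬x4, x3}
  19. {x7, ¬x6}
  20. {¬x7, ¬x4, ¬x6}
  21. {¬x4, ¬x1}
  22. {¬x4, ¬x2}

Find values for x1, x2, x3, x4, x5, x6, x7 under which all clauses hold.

x1 = F, x2 = F, x3 = F, x4 = F, x5 = T, x6 = F, x7 = F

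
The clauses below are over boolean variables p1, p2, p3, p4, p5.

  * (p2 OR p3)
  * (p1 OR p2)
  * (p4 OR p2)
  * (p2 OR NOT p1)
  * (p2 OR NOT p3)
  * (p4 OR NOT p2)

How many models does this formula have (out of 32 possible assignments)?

Split on p2, then p1.
  p2=T, p1=T: remaining (p3,p4,p5) ∈ {(F,T,F); (F,T,T); (T,T,F); (T,T,T)} — 4.
  p2=T, p1=F: remaining (p3,p4,p5) ∈ {(F,T,F); (F,T,T); (T,T,F); (T,T,T)} — 4.
  p2=F, p1=T: a clause becomes empty — 0.
  p2=F, p1=F: a clause becomes empty — 0.
Total: 4 + 4 + 0 + 0 = 8.

8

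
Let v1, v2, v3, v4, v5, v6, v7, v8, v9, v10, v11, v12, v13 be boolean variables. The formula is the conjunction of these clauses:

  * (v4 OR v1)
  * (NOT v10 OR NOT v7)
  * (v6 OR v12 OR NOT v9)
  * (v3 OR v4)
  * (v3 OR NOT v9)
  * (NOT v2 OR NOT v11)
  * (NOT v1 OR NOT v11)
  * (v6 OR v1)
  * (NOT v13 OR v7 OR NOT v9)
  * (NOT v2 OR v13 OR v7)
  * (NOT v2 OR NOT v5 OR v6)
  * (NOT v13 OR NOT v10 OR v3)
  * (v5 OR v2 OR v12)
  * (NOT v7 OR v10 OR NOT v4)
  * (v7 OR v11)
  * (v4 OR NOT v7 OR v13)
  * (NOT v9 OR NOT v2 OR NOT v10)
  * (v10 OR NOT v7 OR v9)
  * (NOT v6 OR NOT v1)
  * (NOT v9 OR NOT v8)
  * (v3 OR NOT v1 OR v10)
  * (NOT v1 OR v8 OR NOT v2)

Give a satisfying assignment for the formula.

v1=F, v2=F, v3=T, v4=T, v5=T, v6=T, v7=F, v8=F, v9=F, v10=T, v11=T, v12=T, v13=F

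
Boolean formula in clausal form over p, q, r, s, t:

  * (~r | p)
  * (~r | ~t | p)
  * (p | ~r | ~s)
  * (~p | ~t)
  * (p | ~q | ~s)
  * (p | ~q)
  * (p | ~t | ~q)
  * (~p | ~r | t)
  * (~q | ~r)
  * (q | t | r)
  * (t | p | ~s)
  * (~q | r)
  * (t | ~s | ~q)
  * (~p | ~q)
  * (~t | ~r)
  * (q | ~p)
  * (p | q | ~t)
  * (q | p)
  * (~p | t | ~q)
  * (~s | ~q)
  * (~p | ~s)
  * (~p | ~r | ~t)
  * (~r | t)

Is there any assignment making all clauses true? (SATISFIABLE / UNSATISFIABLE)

p = True:
  propagation gives t=False, r=False, q=True; an empty clause results — contradiction.
p = False:
  propagation gives r=False, q=False; an empty clause results — contradiction.
Every branch closes, so no satisfying assignment exists.

UNSATISFIABLE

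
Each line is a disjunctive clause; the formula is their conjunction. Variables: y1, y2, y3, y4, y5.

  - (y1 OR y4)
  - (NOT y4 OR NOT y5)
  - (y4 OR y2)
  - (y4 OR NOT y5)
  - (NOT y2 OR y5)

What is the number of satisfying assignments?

4

Satisfying assignments:
  y1=0 y2=0 y3=0 y4=1 y5=0
  y1=0 y2=0 y3=1 y4=1 y5=0
  y1=1 y2=0 y3=0 y4=1 y5=0
  y1=1 y2=0 y3=1 y4=1 y5=0
That's 4 in total.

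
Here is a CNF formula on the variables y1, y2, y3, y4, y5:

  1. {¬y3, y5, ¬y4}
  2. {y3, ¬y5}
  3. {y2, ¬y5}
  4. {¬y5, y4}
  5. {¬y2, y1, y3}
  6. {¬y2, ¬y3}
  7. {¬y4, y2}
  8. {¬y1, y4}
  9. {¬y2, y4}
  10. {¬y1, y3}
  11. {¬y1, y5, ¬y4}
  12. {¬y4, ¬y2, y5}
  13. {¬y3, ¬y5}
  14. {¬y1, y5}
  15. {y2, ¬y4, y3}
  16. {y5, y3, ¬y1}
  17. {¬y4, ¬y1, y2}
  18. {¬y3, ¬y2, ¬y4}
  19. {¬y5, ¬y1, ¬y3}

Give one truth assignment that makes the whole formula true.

y1 = False  y2 = False  y3 = True  y4 = False  y5 = False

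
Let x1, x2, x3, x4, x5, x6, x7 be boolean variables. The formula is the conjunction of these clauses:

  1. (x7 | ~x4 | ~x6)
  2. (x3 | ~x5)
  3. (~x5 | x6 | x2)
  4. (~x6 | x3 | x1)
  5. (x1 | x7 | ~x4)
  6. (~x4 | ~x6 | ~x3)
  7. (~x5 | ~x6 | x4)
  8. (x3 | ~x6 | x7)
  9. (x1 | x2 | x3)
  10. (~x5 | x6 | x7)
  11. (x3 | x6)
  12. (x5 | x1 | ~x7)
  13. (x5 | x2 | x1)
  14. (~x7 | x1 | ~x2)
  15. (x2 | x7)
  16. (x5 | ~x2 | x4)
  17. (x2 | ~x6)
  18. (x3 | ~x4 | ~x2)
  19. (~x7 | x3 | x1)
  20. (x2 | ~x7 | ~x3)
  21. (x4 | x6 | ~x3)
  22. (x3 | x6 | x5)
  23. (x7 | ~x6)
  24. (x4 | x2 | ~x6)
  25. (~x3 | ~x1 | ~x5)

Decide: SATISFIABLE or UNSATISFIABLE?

SATISFIABLE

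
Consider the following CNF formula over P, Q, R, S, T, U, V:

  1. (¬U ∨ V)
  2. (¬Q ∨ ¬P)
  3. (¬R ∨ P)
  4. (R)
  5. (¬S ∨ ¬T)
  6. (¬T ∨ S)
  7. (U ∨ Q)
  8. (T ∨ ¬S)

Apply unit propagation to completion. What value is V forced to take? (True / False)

True

(R) is a unit clause: R = True.
From (¬R ∨ P) and R = True: P = True.
(¬P ∨ ¬Q) with P = True leaves only ¬Q, so Q = False.
In (U ∨ Q), Q is now false; U must hold, so U = True.
(¬U ∨ V) with U = True leaves only V, so V = True.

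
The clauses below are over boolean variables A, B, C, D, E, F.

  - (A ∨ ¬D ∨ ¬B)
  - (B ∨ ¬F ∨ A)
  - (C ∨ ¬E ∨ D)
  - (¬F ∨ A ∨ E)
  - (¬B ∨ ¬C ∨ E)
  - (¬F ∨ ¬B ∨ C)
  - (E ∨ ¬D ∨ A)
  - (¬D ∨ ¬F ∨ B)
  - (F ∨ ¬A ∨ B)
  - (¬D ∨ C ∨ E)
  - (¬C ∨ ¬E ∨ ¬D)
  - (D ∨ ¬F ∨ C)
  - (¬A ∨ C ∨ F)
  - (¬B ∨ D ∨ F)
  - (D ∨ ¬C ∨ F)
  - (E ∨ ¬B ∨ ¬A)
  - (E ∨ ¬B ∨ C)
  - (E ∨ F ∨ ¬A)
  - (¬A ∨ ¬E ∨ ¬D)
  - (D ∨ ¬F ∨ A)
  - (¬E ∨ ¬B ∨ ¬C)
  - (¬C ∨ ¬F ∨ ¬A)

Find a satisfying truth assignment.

A=0  B=0  C=0  D=0  E=0  F=0

Set A = False and propagate.
For the remaining variables, B = False, C = False, D = False, E = False, F = False works.
Every clause has at least one true literal under this assignment.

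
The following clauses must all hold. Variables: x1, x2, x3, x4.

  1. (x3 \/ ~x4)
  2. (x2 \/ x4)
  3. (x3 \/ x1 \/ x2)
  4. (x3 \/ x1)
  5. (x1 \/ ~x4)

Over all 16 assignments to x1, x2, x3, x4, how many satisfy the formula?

The models are:
  x1=F x2=T x3=T x4=F
  x1=T x2=F x3=T x4=T
  x1=T x2=T x3=F x4=F
  x1=T x2=T x3=T x4=F
  x1=T x2=T x3=T x4=T
Count: 5.

5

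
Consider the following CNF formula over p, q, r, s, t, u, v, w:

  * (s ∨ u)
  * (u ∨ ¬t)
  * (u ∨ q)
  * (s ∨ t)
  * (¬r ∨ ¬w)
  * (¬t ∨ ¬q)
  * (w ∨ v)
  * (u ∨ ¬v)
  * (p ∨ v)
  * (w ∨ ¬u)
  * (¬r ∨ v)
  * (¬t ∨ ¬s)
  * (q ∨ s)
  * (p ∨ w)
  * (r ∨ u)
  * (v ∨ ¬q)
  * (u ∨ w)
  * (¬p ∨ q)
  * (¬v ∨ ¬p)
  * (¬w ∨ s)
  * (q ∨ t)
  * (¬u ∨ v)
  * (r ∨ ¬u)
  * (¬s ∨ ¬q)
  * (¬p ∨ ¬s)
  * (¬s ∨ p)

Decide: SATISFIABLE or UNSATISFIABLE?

UNSATISFIABLE

u = True:
  propagation gives w=True, r=False; an empty clause results — contradiction.
u = False:
  propagation gives s=True, t=False, q=True; an empty clause results — contradiction.
Every branch closes, so no satisfying assignment exists.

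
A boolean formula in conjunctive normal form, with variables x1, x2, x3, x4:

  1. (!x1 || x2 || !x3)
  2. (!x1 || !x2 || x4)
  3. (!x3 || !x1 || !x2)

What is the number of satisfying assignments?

Split on x1, then x2.
  x1=T, x2=T: remaining (x3,x4) ∈ {(F,T)} — 1.
  x1=T, x2=F: remaining (x3,x4) ∈ {(F,F); (F,T)} — 2.
  x1=F, x2=T: remaining (x3,x4) ∈ {(F,F); (F,T); (T,F); (T,T)} — 4.
  x1=F, x2=F: remaining (x3,x4) ∈ {(F,F); (F,T); (T,F); (T,T)} — 4.
Total: 1 + 2 + 4 + 4 = 11.

11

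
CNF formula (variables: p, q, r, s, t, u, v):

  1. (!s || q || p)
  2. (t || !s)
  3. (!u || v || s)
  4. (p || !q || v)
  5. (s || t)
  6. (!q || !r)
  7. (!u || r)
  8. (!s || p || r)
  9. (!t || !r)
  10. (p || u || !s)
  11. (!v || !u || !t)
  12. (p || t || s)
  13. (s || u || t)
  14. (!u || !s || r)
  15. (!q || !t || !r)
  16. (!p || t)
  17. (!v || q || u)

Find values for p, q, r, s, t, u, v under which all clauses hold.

p=T  q=T  r=F  s=T  t=T  u=F  v=F

Check each clause:
  1. (q || p || !s) — p is true.
  2. (t || !s) — t is true.
  3. (v || s || !u) — !u is true.
  4. (!q || p || v) — p is true.
  5. (s || t) — s is true.
  6. (!q || !r) — !r is true.
  7. (!u || r) — !u is true.
  8. (r || !s || p) — p is true.
  9. (!t || !r) — !r is true.
  10. (!s || p || u) — p is true.
  11. (!v || !t || !u) — !v is true.
  12. (p || t || s) — p is true.
  13. (u || s || t) — s is true.
  14. (!s || r || !u) — !u is true.
  15. (!t || !q || !r) — !r is true.
  16. (!p || t) — t is true.
  17. (!v || q || u) — !v is true.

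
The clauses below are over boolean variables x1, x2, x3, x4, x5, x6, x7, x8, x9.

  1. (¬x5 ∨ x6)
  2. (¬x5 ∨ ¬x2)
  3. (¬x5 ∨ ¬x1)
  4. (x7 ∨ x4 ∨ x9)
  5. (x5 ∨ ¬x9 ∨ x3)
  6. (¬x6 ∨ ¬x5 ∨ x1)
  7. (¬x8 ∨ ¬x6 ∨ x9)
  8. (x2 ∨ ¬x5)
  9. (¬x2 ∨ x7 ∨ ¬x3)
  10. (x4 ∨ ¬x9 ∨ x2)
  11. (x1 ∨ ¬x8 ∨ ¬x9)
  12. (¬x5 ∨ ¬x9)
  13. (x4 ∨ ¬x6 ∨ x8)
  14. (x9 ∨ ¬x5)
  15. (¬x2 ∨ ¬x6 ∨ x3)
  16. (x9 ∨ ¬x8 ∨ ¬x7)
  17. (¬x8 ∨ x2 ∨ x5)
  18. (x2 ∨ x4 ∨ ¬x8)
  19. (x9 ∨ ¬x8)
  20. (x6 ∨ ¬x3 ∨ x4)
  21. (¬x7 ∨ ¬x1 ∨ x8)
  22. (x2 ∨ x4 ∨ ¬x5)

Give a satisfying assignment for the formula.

x1 = True, x2 = False, x3 = False, x4 = True, x5 = False, x6 = False, x7 = False, x8 = False, x9 = False

Pure literal: x4 appears only positively; assign x4 = True.
Branch on x1: take x1 = True.
  then x5 is forced to False.
For the remaining variables, x2 = False, x3 = False, x6 = False, x7 = False, x8 = False, x9 = False works.
Every clause has at least one true literal under this assignment.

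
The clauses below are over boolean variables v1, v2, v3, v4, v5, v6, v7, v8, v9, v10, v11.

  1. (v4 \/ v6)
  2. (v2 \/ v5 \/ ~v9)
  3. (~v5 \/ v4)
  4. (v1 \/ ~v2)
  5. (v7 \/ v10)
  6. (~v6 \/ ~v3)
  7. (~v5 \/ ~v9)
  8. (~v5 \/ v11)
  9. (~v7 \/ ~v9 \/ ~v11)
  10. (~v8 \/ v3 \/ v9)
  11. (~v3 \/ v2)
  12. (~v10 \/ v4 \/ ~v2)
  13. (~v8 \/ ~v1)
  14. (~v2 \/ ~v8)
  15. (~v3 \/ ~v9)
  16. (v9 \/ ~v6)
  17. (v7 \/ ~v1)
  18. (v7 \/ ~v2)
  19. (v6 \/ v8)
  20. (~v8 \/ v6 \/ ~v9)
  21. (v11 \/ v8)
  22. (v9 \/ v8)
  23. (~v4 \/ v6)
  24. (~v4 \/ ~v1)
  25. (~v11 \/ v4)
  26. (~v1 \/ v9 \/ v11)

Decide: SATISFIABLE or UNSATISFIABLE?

UNSATISFIABLE

v9 = True:
  propagation gives v5=False, v2=True, v1=True, v8=False; an empty clause results — contradiction.
v9 = False:
  propagation gives v6=False, v4=True; an empty clause results — contradiction.
Every branch closes, so no satisfying assignment exists.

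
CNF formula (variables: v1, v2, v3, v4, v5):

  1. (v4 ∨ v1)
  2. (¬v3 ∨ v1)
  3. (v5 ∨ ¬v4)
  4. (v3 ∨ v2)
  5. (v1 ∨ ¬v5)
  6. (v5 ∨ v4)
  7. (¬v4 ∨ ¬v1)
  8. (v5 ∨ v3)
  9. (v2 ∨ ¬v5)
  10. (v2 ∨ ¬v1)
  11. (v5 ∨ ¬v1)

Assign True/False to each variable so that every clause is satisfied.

v1 = T  v2 = T  v3 = T  v4 = F  v5 = T

v2 occurs only positively in the remaining clauses — set v2 = True.
Set v1 = True and propagate.
  then v4 is forced to False.
  then v5 is forced to True.
v3 is now unconstrained; take v3 = True.
Every clause has at least one true literal under this assignment.
Check each clause:
  1. (v4 ∨ v1) — v1 is true.
  2. (¬v3 ∨ v1) — v1 is true.
  3. (¬v4 ∨ v5) — ¬v4 is true.
  4. (v3 ∨ v2) — v2 is true.
  5. (¬v5 ∨ v1) — v1 is true.
  6. (v5 ∨ v4) — v5 is true.
  7. (¬v4 ∨ ¬v1) — ¬v4 is true.
  8. (v3 ∨ v5) — v3 is true.
  9. (v2 ∨ ¬v5) — v2 is true.
  10. (v2 ∨ ¬v1) — v2 is true.
  11. (v5 ∨ ¬v1) — v5 is true.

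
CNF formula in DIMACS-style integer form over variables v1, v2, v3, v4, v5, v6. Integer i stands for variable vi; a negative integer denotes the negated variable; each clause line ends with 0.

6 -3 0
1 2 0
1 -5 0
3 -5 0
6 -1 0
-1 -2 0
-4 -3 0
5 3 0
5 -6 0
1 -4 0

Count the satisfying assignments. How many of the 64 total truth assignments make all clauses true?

The models are:
  v1=1 v2=0 v3=1 v4=0 v5=1 v6=1
That's 1 in total.

1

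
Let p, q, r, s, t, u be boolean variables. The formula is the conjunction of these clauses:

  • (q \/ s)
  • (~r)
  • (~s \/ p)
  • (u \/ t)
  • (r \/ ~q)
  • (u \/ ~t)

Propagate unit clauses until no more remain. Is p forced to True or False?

Unit clause (~r) sets r = False.
(r \/ ~q) with r = False leaves only ~q, so q = False.
In (q \/ s), q is now false; s must hold, so s = True.
(p \/ ~s) with s = True leaves only p, so p = True.

True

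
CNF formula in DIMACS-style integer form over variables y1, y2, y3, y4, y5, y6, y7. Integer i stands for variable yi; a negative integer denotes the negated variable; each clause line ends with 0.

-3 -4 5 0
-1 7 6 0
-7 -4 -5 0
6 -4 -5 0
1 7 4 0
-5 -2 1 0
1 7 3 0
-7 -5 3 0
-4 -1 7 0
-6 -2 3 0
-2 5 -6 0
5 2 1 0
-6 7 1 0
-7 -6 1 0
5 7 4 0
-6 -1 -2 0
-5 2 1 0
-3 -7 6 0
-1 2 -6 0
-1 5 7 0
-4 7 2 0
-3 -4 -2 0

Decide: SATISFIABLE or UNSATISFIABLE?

SATISFIABLE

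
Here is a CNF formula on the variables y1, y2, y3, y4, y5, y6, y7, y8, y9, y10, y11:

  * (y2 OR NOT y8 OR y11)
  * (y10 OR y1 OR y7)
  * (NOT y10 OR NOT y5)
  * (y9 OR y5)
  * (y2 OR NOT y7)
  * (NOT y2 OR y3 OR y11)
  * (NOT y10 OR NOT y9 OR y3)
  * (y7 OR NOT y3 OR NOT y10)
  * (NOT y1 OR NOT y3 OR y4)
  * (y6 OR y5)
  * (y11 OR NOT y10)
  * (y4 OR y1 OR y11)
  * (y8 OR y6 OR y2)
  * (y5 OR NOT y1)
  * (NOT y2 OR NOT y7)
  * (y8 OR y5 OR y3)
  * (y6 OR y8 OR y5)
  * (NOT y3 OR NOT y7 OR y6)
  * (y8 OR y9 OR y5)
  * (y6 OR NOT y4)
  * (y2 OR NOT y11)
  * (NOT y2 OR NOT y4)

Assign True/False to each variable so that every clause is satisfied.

y1 = T, y2 = T, y3 = F, y4 = F, y5 = T, y6 = T, y7 = F, y8 = F, y9 = F, y10 = F, y11 = T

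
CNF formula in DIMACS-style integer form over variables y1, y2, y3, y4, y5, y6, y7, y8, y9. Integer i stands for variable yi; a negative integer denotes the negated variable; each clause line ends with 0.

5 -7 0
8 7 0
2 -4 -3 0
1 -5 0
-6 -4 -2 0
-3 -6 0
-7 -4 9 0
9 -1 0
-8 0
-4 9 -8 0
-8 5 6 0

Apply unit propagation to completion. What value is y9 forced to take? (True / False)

True

Unit clause (NOT y8) sets y8 = False.
In (y7 OR y8), y8 is now false; y7 must hold, so y7 = True.
(NOT y7 OR y5) with y7 = True leaves only y5, so y5 = True.
(NOT y5 OR y1) with y5 = True leaves only y1, so y1 = True.
In (NOT y1 OR y9), NOT y1 is now false; y9 must hold, so y9 = True.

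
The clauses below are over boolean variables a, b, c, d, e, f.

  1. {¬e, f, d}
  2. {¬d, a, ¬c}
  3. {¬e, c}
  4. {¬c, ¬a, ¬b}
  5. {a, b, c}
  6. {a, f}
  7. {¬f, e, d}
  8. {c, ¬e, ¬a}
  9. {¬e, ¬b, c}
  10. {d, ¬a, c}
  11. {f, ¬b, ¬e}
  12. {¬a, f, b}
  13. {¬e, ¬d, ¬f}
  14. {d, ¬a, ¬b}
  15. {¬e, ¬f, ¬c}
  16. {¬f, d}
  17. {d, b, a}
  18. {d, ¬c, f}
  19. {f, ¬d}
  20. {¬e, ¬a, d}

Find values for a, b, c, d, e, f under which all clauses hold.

a = True, b = False, c = False, d = True, e = False, f = True

Branch on a: take a = True.
Set b = False and propagate.
  then f is forced to True.
  then d is forced to True.
  then e is forced to False.
c is now unconstrained; take c = False.
Every clause has at least one true literal under this assignment.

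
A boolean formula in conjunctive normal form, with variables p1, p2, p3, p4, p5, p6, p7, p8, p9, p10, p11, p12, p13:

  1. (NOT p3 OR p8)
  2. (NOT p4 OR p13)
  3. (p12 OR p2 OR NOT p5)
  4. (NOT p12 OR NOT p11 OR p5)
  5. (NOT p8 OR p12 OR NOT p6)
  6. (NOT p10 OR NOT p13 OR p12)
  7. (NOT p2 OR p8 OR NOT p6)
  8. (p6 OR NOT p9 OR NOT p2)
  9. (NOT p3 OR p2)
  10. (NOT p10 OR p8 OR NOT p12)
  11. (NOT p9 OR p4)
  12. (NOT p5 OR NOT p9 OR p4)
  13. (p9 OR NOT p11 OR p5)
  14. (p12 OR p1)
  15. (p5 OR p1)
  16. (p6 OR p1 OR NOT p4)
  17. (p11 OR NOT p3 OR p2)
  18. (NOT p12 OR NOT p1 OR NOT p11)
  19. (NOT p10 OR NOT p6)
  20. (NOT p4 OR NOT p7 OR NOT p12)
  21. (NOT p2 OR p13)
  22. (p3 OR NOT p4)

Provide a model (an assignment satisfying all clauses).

p1=F, p2=F, p3=F, p4=F, p5=T, p6=T, p7=F, p8=T, p9=F, p10=F, p11=F, p12=T, p13=F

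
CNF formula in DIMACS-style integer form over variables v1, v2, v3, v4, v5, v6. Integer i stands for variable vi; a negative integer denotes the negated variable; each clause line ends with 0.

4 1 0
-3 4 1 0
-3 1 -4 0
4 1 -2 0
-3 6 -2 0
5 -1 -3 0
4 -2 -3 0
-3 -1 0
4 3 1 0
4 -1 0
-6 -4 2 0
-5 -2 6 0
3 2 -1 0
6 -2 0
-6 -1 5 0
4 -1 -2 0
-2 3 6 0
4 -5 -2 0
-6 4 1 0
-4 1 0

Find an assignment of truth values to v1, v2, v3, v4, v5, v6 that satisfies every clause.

Try v1 = True.
  then v3 is forced to False.
  then v4 is forced to True.
  then v2 is forced to True.
  then v6 is forced to True.
  then v5 is forced to True.
Check each clause:
  1. (v4 | v1) — v1 is true.
  2. (v1 | ~v3 | v4) — v1 is true.
  3. (v1 | ~v4 | ~v3) — v1 is true.
  4. (v1 | v4 | ~v2) — v1 is true.
  5. (~v3 | ~v2 | v6) — ~v3 is true.
  6. (~v1 | ~v3 | v5) — ~v3 is true.
  7. (v4 | ~v2 | ~v3) — v4 is true.
  8. (~v3 | ~v1) — ~v3 is true.
  9. (v1 | v4 | v3) — v1 is true.
  10. (~v1 | v4) — v4 is true.
  11. (~v6 | ~v4 | v2) — v2 is true.
  12. (v6 | ~v5 | ~v2) — v6 is true.
  13. (v3 | v2 | ~v1) — v2 is true.
  14. (~v2 | v6) — v6 is true.
  15. (v5 | ~v6 | ~v1) — v5 is true.
  16. (~v2 | v4 | ~v1) — v4 is true.
  17. (v3 | v6 | ~v2) — v6 is true.
  18. (~v2 | ~v5 | v4) — v4 is true.
  19. (v1 | ~v6 | v4) — v1 is true.
  20. (~v4 | v1) — v1 is true.

v1=T, v2=T, v3=F, v4=T, v5=T, v6=T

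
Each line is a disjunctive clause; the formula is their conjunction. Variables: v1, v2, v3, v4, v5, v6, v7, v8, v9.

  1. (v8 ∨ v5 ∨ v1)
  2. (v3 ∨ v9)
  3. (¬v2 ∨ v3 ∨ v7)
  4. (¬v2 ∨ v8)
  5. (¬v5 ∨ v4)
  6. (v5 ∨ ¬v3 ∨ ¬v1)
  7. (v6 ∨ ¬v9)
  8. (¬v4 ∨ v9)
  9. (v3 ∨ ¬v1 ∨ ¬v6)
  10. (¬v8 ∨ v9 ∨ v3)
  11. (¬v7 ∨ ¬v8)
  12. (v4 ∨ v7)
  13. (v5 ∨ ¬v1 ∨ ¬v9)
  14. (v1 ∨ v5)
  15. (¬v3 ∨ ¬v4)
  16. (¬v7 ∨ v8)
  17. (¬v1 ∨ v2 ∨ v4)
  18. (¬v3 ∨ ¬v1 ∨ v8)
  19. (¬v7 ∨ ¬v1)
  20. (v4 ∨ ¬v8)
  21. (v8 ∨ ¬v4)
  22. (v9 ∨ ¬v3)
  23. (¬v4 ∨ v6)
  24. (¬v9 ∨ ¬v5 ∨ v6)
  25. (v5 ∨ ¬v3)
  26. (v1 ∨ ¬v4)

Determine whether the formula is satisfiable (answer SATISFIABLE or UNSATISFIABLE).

UNSATISFIABLE

v1 = True:
  propagation gives v7=False, v4=True, v9=True, v6=True; an empty clause results — contradiction.
v1 = False:
  propagation gives v5=True, v4=True; an empty clause results — contradiction.
Every branch closes, so no satisfying assignment exists.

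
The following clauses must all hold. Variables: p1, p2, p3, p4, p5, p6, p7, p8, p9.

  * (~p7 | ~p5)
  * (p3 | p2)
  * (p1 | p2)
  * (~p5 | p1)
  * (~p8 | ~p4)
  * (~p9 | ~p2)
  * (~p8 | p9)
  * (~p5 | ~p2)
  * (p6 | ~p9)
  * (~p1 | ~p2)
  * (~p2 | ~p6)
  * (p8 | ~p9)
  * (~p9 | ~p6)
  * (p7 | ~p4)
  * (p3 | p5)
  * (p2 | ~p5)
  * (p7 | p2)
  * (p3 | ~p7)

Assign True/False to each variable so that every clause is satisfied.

p1=True, p2=False, p3=True, p4=True, p5=False, p6=False, p7=True, p8=False, p9=False

Check each clause:
  1. (~p5 | ~p7) — ~p5 is true.
  2. (p2 | p3) — p3 is true.
  3. (p1 | p2) — p1 is true.
  4. (p1 | ~p5) — p1 is true.
  5. (~p8 | ~p4) — ~p8 is true.
  6. (~p2 | ~p9) — ~p2 is true.
  7. (p9 | ~p8) — ~p8 is true.
  8. (~p5 | ~p2) — ~p5 is true.
  9. (~p9 | p6) — ~p9 is true.
  10. (~p2 | ~p1) — ~p2 is true.
  11. (~p2 | ~p6) — ~p6 is true.
  12. (p8 | ~p9) — ~p9 is true.
  13. (~p6 | ~p9) — ~p6 is true.
  14. (~p4 | p7) — p7 is true.
  15. (p5 | p3) — p3 is true.
  16. (~p5 | p2) — ~p5 is true.
  17. (p7 | p2) — p7 is true.
  18. (p3 | ~p7) — p3 is true.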